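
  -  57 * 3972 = - 226404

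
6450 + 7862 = 14312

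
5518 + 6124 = 11642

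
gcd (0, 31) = 31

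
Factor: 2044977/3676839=681659/1225613 = 11^1*31^1*41^( - 1)*167^( - 1 )* 179^( - 1 )*1999^1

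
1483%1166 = 317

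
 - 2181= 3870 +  - 6051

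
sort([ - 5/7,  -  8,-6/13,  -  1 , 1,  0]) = [-8 , - 1,-5/7, - 6/13, 0, 1]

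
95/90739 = 95/90739 = 0.00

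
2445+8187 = 10632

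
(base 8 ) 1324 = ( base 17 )28A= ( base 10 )724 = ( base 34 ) la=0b1011010100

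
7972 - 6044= 1928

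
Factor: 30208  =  2^9*59^1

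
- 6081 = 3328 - 9409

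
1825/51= 35 + 40/51 = 35.78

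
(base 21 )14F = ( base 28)j8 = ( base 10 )540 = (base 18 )1C0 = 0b1000011100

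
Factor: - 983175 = - 3^1*5^2*13109^1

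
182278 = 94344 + 87934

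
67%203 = 67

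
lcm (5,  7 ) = 35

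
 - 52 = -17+-35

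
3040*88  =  267520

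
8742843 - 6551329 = 2191514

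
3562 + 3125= 6687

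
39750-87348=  - 47598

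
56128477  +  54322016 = 110450493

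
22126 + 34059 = 56185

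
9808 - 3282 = 6526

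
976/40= 24 + 2/5 = 24.40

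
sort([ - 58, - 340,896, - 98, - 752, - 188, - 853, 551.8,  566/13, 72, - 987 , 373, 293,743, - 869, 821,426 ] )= [ - 987, - 869,- 853, - 752, - 340, - 188, - 98,-58,566/13, 72, 293, 373, 426, 551.8, 743,821,  896] 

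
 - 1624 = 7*( - 232)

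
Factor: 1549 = 1549^1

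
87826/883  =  99+ 409/883 =99.46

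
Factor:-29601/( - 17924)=2^( - 2)*3^2*11^1*13^1*23^1*4481^( - 1 )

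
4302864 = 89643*48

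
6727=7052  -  325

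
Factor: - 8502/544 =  - 4251/272 = - 2^( - 4)*3^1*13^1*17^( - 1)*109^1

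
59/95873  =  59/95873  =  0.00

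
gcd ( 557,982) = 1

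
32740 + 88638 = 121378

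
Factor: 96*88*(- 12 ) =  - 101376 = - 2^10*3^2*11^1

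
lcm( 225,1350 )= 1350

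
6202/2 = 3101 = 3101.00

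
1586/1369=1586/1369 = 1.16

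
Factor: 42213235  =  5^1 *8442647^1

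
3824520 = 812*4710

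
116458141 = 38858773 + 77599368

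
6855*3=20565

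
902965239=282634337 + 620330902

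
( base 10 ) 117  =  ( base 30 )3r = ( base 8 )165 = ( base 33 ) 3i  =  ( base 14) 85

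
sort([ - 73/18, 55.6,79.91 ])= [-73/18,55.6, 79.91] 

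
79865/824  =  96 + 761/824 = 96.92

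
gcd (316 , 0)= 316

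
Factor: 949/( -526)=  - 2^ (- 1) *13^1*73^1*263^(- 1) 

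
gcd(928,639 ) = 1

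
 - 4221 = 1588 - 5809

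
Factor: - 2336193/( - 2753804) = 2^( - 2 )*3^2*259577^1*688451^( - 1)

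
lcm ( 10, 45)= 90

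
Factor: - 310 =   -  2^1*5^1* 31^1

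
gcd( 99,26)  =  1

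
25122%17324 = 7798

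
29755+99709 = 129464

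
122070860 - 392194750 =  - 270123890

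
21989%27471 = 21989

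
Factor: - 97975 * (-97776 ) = 2^4 * 3^2*5^2* 7^1*97^1 * 3919^1 = 9579603600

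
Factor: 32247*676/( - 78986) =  - 10899486/39493=- 2^1*3^2*13^2*73^( - 1)*541^( - 1 )*3583^1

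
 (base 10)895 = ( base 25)1ak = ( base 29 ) 11P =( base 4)31333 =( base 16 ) 37F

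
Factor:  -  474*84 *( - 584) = 23252544 = 2^6 * 3^2*7^1*73^1*79^1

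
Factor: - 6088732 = -2^2*13^2*9007^1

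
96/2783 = 96/2783 = 0.03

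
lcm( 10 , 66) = 330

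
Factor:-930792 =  - 2^3 *3^1  *38783^1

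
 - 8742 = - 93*94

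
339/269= 1 + 70/269 = 1.26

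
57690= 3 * 19230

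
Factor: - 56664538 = - 2^1 *7^1*37^1*109391^1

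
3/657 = 1/219 =0.00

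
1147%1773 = 1147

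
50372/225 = 223 + 197/225 = 223.88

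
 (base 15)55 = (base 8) 120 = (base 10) 80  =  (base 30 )2K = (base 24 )38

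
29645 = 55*539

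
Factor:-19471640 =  - 2^3*5^1 * 127^1*3833^1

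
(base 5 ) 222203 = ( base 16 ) 1E7B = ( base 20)ja3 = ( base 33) 75F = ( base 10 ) 7803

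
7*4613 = 32291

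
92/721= 92/721=0.13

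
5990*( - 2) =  - 11980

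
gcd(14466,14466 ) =14466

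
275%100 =75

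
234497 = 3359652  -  3125155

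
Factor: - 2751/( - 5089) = 3^1*131^1*727^ ( - 1 ) = 393/727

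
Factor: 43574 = 2^1*21787^1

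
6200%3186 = 3014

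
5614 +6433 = 12047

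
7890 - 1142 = 6748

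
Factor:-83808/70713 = - 32/27= - 2^5*3^ (- 3)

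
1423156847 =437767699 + 985389148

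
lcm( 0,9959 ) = 0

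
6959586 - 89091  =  6870495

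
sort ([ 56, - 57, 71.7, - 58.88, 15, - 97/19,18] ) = [-58.88, - 57,-97/19, 15, 18, 56, 71.7]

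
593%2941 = 593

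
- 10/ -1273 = 10/1273 = 0.01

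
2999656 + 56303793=59303449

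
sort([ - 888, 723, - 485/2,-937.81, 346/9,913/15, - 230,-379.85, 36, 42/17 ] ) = [  -  937.81,  -  888,-379.85, - 485/2,-230,  42/17, 36, 346/9 , 913/15, 723]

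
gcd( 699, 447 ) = 3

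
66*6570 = 433620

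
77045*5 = 385225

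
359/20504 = 359/20504 =0.02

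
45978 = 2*22989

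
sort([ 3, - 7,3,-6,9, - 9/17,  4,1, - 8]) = [ - 8, - 7,  -  6 , - 9/17, 1,3,3,4,  9] 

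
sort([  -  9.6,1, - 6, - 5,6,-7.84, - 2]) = [ - 9.6, - 7.84, - 6,-5,- 2, 1, 6]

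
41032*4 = 164128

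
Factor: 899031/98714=128433/14102 = 2^( - 1)*3^1*11^( - 1) * 31^1 * 641^( - 1)*1381^1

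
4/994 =2/497= 0.00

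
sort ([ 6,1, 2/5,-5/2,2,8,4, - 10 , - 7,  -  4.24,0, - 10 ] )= [ - 10,-10,  -  7,-4.24 ,-5/2, 0 , 2/5 , 1,2 , 4,6,8 ] 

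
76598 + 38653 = 115251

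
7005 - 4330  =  2675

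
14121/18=784 + 1/2 = 784.50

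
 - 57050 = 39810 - 96860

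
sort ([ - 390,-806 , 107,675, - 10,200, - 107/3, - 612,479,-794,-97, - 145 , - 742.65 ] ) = [ - 806, - 794, - 742.65,-612, - 390, - 145, - 97,  -  107/3, - 10,107, 200, 479,675]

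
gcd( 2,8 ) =2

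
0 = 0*304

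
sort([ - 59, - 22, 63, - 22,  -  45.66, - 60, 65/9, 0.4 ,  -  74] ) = [ -74, - 60, -59, - 45.66, - 22, - 22, 0.4,  65/9, 63 ] 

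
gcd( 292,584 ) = 292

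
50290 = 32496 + 17794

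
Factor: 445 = 5^1*89^1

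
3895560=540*7214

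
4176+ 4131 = 8307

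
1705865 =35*48739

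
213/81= 71/27 = 2.63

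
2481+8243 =10724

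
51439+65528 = 116967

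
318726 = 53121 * 6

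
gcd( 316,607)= 1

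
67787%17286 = 15929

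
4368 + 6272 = 10640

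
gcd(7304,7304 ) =7304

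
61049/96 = 635 + 89/96 = 635.93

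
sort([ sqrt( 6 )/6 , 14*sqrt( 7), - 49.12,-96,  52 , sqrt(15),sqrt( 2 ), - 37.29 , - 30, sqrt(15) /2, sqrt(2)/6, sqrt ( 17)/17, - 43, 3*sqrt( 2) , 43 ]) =[ - 96, - 49.12 ,-43,- 37.29,-30,sqrt( 2)/6 , sqrt (17)/17 , sqrt(6)/6,sqrt(2),  sqrt (15)/2,sqrt( 15), 3 * sqrt( 2),14*sqrt(7),43 , 52]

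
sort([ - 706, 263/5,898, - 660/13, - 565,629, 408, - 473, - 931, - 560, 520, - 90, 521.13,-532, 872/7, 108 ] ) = [ -931 , -706, - 565, - 560, - 532,-473, - 90 , - 660/13,263/5,108, 872/7,408, 520  ,  521.13, 629, 898 ]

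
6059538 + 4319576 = 10379114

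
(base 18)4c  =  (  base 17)4G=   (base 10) 84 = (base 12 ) 70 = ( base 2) 1010100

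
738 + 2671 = 3409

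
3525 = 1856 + 1669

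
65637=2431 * 27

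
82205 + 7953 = 90158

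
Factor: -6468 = -2^2*3^1*7^2 * 11^1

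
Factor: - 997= - 997^1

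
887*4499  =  3990613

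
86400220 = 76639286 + 9760934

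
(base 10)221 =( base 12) 165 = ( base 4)3131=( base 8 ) 335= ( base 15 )EB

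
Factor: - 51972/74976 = -2^( - 3)*11^( - 1)*61^1  =  - 61/88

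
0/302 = 0  =  0.00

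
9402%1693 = 937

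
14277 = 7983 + 6294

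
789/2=789/2 = 394.50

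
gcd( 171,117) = 9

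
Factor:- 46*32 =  - 2^6*23^1 = -  1472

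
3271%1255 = 761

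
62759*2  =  125518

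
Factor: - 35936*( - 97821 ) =3515295456 = 2^5 * 3^3*1123^1*3623^1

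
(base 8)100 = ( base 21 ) 31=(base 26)2c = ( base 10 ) 64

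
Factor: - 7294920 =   -  2^3* 3^1* 5^1*31^1*37^1* 53^1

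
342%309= 33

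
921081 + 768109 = 1689190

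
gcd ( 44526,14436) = 6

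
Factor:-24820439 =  - 7^1*131^1*27067^1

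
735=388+347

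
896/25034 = 448/12517 = 0.04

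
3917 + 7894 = 11811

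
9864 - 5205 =4659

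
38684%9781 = 9341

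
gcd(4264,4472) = 104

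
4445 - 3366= 1079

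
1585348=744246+841102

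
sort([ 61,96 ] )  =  [61,96 ]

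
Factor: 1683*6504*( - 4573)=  - 50057118936 = - 2^3*3^3*11^1*17^2*269^1*271^1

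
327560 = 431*760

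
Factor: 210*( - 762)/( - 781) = 2^2*3^2*5^1 * 7^1*11^ ( - 1 )*71^( - 1)*127^1 = 160020/781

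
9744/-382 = -26 + 94/191 = - 25.51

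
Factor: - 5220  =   -2^2*3^2 * 5^1*29^1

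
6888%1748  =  1644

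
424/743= 424/743 = 0.57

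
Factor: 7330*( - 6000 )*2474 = -2^6*3^1*5^4*733^1*1237^1  =  -108806520000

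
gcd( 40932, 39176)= 4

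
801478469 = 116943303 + 684535166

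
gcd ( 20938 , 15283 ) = 29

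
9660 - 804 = 8856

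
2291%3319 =2291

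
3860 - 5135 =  - 1275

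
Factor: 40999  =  7^1*5857^1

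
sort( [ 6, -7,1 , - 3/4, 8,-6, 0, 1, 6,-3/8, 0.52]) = [ - 7, - 6, - 3/4, -3/8,0 , 0.52  ,  1, 1, 6, 6, 8]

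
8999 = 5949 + 3050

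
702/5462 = 351/2731 = 0.13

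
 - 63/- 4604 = 63/4604 =0.01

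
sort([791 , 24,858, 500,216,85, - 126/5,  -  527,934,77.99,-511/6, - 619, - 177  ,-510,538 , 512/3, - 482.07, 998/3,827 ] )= [ - 619,-527, - 510, - 482.07, - 177, - 511/6,-126/5,24,77.99,85,512/3,216, 998/3, 500,538 , 791, 827,858,934]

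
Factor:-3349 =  - 17^1*197^1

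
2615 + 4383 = 6998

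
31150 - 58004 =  - 26854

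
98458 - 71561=26897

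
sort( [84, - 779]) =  [ - 779,84] 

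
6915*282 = 1950030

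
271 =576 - 305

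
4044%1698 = 648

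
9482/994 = 4741/497  =  9.54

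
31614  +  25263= 56877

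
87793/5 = 17558 + 3/5 = 17558.60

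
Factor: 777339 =3^2 * 86371^1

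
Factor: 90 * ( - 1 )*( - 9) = 810 = 2^1*3^4*5^1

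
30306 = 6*5051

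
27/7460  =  27/7460= 0.00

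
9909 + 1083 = 10992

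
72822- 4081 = 68741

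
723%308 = 107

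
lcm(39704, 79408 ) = 79408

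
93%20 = 13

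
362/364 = 181/182  =  0.99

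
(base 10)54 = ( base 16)36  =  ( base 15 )39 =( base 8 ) 66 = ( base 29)1p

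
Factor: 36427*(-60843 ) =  - 3^1*17^1*73^1 *499^1 *1193^1 =- 2216327961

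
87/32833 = 87/32833=0.00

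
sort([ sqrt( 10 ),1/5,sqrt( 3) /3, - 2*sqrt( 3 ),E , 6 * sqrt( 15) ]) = [ - 2*sqrt( 3 ),1/5, sqrt ( 3) /3,E,sqrt(10 ),6*sqrt(15)] 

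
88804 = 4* 22201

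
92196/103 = 92196/103 = 895.11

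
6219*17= 105723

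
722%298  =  126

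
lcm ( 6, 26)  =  78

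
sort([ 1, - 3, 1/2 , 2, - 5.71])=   [ - 5.71, - 3, 1/2, 1 , 2 ] 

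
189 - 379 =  - 190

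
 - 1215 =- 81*15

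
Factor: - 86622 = - 2^1*3^1*14437^1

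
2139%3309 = 2139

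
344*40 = 13760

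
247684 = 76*3259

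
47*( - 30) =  - 1410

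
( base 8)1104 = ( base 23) 125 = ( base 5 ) 4310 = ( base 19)1ba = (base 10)580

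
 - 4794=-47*102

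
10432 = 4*2608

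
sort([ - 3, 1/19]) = [ - 3, 1/19 ]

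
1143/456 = 381/152 = 2.51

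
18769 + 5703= 24472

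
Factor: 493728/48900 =41144/4075= 2^3*5^( - 2 )*37^1*139^1*163^ (-1 )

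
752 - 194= 558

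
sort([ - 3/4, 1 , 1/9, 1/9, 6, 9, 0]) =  [ - 3/4, 0, 1/9,1/9, 1,6, 9 ]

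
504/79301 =504/79301 = 0.01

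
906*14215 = 12878790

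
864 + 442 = 1306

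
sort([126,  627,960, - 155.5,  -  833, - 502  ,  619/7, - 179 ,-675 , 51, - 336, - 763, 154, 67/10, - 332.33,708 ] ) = [ - 833, - 763 , - 675, - 502, - 336,-332.33,-179, - 155.5, 67/10, 51, 619/7, 126,  154,627,708,960]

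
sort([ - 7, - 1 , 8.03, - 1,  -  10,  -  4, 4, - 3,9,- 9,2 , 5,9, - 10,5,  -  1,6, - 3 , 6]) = [-10, - 10,  -  9, - 7,  -  4,  -  3, - 3 , - 1, - 1,  -  1, 2, 4, 5 , 5,6,6 , 8.03,9,9 ] 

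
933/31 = 933/31 =30.10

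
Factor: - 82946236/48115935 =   -  2^2 * 3^(-2) * 5^ ( - 1)*7^( - 1 ) * 103^( - 1)*257^1 *1483^( - 1 ) * 80687^1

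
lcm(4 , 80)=80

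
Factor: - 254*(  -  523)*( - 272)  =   - 2^5*17^1*127^1 *523^1  =  - 36133024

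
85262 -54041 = 31221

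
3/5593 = 3/5593= 0.00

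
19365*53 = 1026345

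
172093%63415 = 45263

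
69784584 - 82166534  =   - 12381950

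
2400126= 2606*921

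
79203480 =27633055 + 51570425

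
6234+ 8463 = 14697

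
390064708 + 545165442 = 935230150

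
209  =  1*209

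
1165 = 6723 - 5558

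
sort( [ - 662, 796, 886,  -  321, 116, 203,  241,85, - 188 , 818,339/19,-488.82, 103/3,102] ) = [ - 662,-488.82, - 321, - 188,339/19, 103/3,85, 102,116, 203,241, 796,818 , 886 ] 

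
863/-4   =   -863/4 = -215.75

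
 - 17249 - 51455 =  - 68704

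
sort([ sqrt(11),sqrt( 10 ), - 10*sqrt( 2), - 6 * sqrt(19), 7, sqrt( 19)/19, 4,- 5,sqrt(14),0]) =[ - 6*sqrt (19), - 10*sqrt( 2 ), - 5, 0, sqrt( 19)/19,sqrt( 10), sqrt( 11), sqrt( 14 ), 4, 7] 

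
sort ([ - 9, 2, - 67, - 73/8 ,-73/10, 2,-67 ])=[ - 67, - 67, - 73/8 , - 9, - 73/10,2, 2]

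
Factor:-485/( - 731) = 5^1*17^(-1 )*43^(  -  1)*97^1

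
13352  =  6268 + 7084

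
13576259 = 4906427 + 8669832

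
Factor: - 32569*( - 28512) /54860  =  232151832/13715  =  2^3*3^4*5^ (-1) * 11^1*13^ (-1)*211^(-1 ) *32569^1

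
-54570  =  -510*107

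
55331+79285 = 134616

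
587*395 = 231865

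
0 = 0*4556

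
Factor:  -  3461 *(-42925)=5^2*17^1*101^1*3461^1  =  148563425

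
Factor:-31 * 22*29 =-19778 = -2^1 * 11^1*29^1*31^1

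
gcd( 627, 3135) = 627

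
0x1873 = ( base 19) H68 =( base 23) BJ3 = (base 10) 6259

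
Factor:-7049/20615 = - 53/155 = -5^ (-1)*31^(-1 )*53^1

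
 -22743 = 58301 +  - 81044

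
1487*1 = 1487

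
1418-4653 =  - 3235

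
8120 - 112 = 8008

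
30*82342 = 2470260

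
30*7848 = 235440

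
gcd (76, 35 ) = 1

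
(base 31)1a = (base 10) 41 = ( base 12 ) 35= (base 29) 1c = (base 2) 101001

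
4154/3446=2077/1723 = 1.21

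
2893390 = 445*6502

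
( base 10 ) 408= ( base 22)IC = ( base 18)14c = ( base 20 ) 108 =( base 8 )630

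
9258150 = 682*13575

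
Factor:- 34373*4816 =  - 2^4*7^1 * 37^1*43^1*929^1 = -165540368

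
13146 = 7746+5400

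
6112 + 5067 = 11179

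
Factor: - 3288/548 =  - 6 = - 2^1*3^1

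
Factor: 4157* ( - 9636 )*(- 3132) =2^4  *  3^4*11^1*29^1 * 73^1 * 4157^1 = 125458060464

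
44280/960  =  46 + 1/8  =  46.12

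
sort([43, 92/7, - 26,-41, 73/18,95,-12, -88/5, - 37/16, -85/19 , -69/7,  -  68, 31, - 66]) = [ -68, - 66,- 41,-26, - 88/5, - 12,- 69/7, - 85/19, -37/16,73/18,  92/7, 31, 43,  95]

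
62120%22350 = 17420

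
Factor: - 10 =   -  2^1 * 5^1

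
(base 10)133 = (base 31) 49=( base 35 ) 3S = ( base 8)205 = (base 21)67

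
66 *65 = 4290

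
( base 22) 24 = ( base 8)60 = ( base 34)1e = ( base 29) 1j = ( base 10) 48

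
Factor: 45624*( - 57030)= - 2^4*3^2 * 5^1*1901^2 = - 2601936720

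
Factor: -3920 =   -  2^4*5^1*7^2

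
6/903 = 2/301 = 0.01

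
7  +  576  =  583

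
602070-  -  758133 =1360203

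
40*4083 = 163320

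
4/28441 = 4/28441 = 0.00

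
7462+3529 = 10991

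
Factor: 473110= 2^1*5^1 * 11^2*17^1*23^1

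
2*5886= 11772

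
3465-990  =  2475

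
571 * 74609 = 42601739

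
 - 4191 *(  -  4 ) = 16764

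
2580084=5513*468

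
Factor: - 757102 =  - 2^1 * 378551^1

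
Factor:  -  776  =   - 2^3 *97^1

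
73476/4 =18369 = 18369.00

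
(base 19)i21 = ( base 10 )6537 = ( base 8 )14611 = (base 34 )5M9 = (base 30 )77r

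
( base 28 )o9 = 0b1010101001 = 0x2a9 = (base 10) 681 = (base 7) 1662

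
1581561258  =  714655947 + 866905311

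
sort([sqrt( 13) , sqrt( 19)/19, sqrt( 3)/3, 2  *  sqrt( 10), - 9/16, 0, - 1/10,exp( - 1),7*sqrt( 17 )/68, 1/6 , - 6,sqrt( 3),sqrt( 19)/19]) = [ - 6, - 9/16 , - 1/10, 0,1/6,sqrt( 19)/19 , sqrt( 19)/19,exp( - 1), 7 * sqrt( 17)/68,sqrt (3)/3,sqrt (3), sqrt(13 ), 2 * sqrt( 10)]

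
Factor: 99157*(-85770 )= -2^1*3^2*5^1 * 229^1*433^1* 953^1=- 8504695890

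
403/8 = 403/8 = 50.38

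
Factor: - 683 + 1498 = 815 = 5^1*163^1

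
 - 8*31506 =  - 252048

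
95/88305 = 19/17661  =  0.00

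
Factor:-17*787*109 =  - 17^1*109^1*787^1 = -1458311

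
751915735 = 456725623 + 295190112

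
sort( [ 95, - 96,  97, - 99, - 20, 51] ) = [-99, - 96 , - 20 , 51,95 , 97 ] 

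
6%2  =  0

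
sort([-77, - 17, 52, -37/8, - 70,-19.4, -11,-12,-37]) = [  -  77, - 70, - 37, -19.4,-17, - 12 , - 11, - 37/8, 52 ]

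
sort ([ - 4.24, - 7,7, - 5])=[ - 7, - 5,  -  4.24  ,  7]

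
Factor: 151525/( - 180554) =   -  475/566 = -2^(  -  1 )*5^2 *19^1 * 283^(-1) 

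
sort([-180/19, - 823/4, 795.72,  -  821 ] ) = [-821,-823/4,-180/19, 795.72]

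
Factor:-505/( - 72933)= 3^( -1 )*5^1*7^(-1 )* 23^( - 1 ) *101^1*151^( - 1 )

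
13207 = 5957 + 7250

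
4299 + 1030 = 5329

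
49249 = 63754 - 14505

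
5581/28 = 199 + 9/28 = 199.32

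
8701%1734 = 31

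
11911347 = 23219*513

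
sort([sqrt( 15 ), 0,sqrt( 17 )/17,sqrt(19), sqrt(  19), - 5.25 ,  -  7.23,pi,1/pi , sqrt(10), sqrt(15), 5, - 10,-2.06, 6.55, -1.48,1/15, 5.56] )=[ - 10, - 7.23, - 5.25,-2.06,- 1.48,0,1/15, sqrt(17 ) /17,1/pi, pi,sqrt( 10),sqrt(15 ),sqrt(15), sqrt(  19 ), sqrt(19 ),5,  5.56,6.55]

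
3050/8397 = 3050/8397 =0.36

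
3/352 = 3/352 = 0.01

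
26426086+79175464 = 105601550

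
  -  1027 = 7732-8759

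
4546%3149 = 1397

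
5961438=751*7938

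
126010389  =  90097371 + 35913018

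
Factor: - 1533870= - 2^1*3^3*5^1*13^1*19^1*23^1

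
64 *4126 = 264064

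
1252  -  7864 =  - 6612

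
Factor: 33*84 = 2^2*3^2*7^1*11^1 = 2772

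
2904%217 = 83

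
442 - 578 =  - 136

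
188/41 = 4 + 24/41 = 4.59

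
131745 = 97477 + 34268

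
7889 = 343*23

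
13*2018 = 26234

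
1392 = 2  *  696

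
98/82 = 1+8/41 = 1.20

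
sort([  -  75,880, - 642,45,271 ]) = [ - 642,- 75,  45, 271, 880]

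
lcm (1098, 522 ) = 31842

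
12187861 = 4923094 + 7264767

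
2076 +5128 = 7204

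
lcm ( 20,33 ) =660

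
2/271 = 2/271 = 0.01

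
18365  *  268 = 4921820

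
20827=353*59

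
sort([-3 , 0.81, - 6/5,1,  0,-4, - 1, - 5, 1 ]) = [- 5,  -  4, - 3, - 6/5 ,-1, 0, 0.81, 1, 1]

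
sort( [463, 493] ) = [463,493] 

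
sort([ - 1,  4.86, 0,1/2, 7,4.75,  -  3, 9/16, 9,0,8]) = [-3, - 1  ,  0, 0, 1/2,9/16, 4.75, 4.86, 7, 8, 9]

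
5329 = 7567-2238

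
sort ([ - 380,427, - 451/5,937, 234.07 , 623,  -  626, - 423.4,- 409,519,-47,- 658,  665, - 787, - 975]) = [ - 975 , - 787,  -  658, - 626, - 423.4,  -  409, - 380, - 451/5, - 47, 234.07, 427, 519,623, 665 , 937 ]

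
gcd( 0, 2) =2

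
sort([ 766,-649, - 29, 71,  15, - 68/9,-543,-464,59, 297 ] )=[-649,  -  543, - 464,  -  29, - 68/9, 15, 59, 71,297, 766]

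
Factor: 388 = 2^2 * 97^1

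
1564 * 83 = 129812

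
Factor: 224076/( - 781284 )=  -  263/917 = - 7^( - 1 ) *131^( - 1) *263^1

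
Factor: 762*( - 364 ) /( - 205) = 2^3*3^1*5^( - 1)*7^1*13^1 * 41^( - 1 ) * 127^1 = 277368/205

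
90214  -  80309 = 9905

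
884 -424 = 460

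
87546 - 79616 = 7930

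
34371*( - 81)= -2784051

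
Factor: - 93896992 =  - 2^5*7^1*419183^1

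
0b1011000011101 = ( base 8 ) 13035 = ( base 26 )89J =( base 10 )5661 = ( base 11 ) 4287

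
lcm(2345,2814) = 14070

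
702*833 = 584766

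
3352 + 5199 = 8551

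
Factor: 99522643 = 11^1*9047513^1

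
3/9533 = 3/9533 = 0.00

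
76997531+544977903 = 621975434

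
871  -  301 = 570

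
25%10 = 5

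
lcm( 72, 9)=72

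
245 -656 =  - 411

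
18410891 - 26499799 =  -8088908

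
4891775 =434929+4456846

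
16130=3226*5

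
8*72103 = 576824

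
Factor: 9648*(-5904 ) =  - 2^8 * 3^4*41^1 * 67^1 = -56961792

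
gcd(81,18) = 9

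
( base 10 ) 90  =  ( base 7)156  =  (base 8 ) 132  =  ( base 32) 2q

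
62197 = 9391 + 52806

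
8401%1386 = 85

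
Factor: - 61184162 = - 2^1*13^1* 37^1 * 63601^1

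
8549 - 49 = 8500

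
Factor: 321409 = 11^1 *61^1*479^1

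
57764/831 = 57764/831 = 69.51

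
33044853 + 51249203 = 84294056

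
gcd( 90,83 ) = 1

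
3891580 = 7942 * 490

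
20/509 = 20/509 = 0.04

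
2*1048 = 2096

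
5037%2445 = 147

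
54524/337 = 161 +267/337 = 161.79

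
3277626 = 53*61842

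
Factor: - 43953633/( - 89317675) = 3^2*5^( - 2)*1321^1*3697^1 *3572707^( - 1)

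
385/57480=77/11496 = 0.01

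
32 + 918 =950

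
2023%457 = 195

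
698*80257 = 56019386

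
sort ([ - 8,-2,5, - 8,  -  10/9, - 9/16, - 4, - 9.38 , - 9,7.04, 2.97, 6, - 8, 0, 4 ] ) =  [-9.38, - 9, - 8,  -  8, - 8, -4, - 2,-10/9,  -  9/16,0, 2.97, 4,5, 6, 7.04] 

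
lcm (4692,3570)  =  164220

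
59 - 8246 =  - 8187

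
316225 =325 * 973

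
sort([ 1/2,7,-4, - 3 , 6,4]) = [- 4, - 3,1/2,  4, 6,7]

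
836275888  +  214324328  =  1050600216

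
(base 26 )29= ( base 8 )75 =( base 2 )111101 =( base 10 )61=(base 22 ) 2H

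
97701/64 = 97701/64 =1526.58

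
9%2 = 1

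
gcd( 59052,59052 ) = 59052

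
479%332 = 147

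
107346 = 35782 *3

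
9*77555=697995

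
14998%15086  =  14998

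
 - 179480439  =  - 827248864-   -  647768425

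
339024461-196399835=142624626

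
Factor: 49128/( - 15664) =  - 2^( -1 ) * 3^1*11^( -1)*23^1= - 69/22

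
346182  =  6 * 57697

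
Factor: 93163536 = 2^4*3^2*17^1*19^1 * 2003^1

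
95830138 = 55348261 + 40481877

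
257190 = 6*42865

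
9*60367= 543303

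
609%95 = 39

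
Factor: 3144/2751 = 8/7 = 2^3*7^ (-1 )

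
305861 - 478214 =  - 172353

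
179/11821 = 179/11821=0.02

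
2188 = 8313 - 6125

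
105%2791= 105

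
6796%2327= 2142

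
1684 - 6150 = -4466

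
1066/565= 1 + 501/565  =  1.89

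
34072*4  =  136288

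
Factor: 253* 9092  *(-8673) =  - 2^2 * 3^1 * 7^2 *11^1 * 23^1*59^1  *2273^1=- 19950293748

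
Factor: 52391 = 52391^1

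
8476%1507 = 941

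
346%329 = 17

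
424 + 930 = 1354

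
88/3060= 22/765 = 0.03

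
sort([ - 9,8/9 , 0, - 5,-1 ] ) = [ - 9, -5 ,-1, 0,8/9]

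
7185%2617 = 1951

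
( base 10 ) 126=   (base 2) 1111110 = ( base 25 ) 51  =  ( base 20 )66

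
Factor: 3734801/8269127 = 7^1*533543^1*8269127^( - 1)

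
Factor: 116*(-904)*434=-2^6 * 7^1*29^1*31^1*113^1 = - 45510976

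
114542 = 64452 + 50090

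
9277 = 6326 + 2951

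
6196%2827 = 542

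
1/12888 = 1/12888 = 0.00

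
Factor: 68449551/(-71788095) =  - 22816517/23929365 =- 3^ ( - 1)*5^( - 1)*31^(-1) * 1009^1*22613^1*51461^( - 1)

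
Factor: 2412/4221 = 2^2* 7^(-1) = 4/7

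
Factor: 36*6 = 216 = 2^3*3^3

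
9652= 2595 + 7057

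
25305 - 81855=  - 56550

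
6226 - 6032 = 194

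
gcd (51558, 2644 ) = 1322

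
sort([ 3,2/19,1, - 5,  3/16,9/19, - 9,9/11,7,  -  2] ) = [ - 9, - 5 , - 2 , 2/19,3/16,9/19,9/11,1,3,7 ]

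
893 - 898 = - 5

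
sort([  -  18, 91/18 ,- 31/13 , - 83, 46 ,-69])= [-83, - 69,  -  18,-31/13,  91/18,46]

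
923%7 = 6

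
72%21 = 9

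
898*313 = 281074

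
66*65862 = 4346892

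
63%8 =7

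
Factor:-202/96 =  - 101/48 = -  2^( - 4)*3^( -1 )*101^1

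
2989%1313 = 363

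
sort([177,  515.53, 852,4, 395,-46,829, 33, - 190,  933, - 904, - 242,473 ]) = [  -  904, - 242,-190 , -46 , 4, 33,177,  395,473, 515.53, 829,852, 933 ] 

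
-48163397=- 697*69101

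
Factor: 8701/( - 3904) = -2^( - 6 ) * 7^1*11^1* 61^( - 1 )*113^1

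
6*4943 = 29658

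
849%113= 58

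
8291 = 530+7761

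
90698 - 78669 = 12029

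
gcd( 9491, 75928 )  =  9491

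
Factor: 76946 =2^1 * 79^1*487^1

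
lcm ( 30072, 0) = 0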